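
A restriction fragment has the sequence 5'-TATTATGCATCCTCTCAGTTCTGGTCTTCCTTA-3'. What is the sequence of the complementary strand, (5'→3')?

5'-TAAGGAAGACCAGAACTGAGAGGATGCATAATA-3'

The complement of TATTATGCATCCTCTCAGTTCTGGTCTTCCTTA is ATAATACGTAGGAGAGTCAAGACCAGAAGGAAT (A↔T, G↔C). DNA strands are antiparallel, so the complementary strand runs 3'→5'; reversing gives the 5'→3' form.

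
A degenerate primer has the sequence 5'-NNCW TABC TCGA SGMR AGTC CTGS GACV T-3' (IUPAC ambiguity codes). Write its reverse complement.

Standard pairs A↔T, G↔C; ambiguity codes pair R↔Y, M↔K, W↔W, S↔S, B↔V, N↔N. Complement (NNGWATVGAGCTSCKYTCAGGACSCTGBA), then reverse for 5'→3'.

5'-ABGTCSCAGGACTYKCSTCGAGVTAWGNN-3'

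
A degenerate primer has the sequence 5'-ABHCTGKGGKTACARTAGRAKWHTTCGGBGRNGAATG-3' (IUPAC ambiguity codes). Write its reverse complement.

5'-CATTCNYCVCCGAADWMTYCTAYTGTAMCCMCAGDVT-3'

Standard pairs A↔T, G↔C; ambiguity codes pair R↔Y, K↔M, W↔W, B↔V, H↔D, N↔N. Complement (TVDGACMCCMATGTYATCYTMWDAAGCCVCYNCTTAC), then reverse for 5'→3'.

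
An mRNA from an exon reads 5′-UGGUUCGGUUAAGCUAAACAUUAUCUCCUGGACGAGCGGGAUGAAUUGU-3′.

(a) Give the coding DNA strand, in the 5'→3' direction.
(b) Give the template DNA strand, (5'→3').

(a) 5'-TGGTTCGGTTAAGCTAAACATTATCTCCTGGACGAGCGGGATGAATTGT-3'
(b) 5′-ACAATTCATCCCGCTCGTCCAGGAGATAATGTTTAGCTTAACCGAACCA-3′

(a) The coding strand matches the mRNA with U→T.
(b) The template strand is the reverse complement of the coding strand.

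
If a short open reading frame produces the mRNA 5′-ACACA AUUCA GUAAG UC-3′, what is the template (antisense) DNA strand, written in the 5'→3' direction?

Replace U with T to get the coding DNA strand: ACACAATTCAGTAAGTC. The template strand is its reverse complement (complement TGTGTTAAGTCATTCAG, then reverse).

5'-GACTTACTGAATTGTGT-3'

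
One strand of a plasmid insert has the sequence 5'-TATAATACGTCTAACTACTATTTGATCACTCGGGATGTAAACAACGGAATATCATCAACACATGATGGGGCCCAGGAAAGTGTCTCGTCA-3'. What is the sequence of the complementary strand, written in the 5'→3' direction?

5'-TGACGAGACACTTTCCTGGGCCCCATCATGTGTTGATGATATTCCGTTGTTTACATCCCGAGTGATCAAATAGTAGTTAGACGTATTATA-3'

Pairing A↔T and G↔C gives ATATTATGCAGATTGATGATAAACTAGTGAGCCCTACATTTGTTGCCTTATAGTAGTTGTGTACTACCCCGGGTCCTTTCACAGAGCAGT, running 3'→5'. Reverse for the 5'→3' convention.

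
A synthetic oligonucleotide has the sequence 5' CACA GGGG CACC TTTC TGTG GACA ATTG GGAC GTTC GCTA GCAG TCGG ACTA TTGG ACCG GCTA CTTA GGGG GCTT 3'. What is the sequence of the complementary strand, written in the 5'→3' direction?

5'-AAGCCCCCTAAGTAGCCGGTCCAATAGTCCGACTGCTAGCGAACGTCCCAATTGTCCACAGAAAGGTGCCCCTGTG-3'

The complement of CACAGGGGCACCTTTCTGTGGACAATTGGGACGTTCGCTAGCAGTCGGACTATTGGACCGGCTACTTAGGGGGCTT is GTGTCCCCGTGGAAAGACACCTGTTAACCCTGCAAGCGATCGTCAGCCTGATAACCTGGCCGATGAATCCCCCGAA (A↔T, G↔C). DNA strands are antiparallel, so the complementary strand runs 3'→5'; reversing gives the 5'→3' form.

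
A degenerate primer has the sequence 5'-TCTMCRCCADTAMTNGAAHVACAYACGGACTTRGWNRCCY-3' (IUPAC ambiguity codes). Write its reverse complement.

5'-RGGYNWCYAAGTCCGTRTGTBDTTCNAKTAHTGGYGKAGA-3'

Standard pairs A↔T, G↔C; ambiguity codes pair R↔Y, M↔K, W↔W, D↔H, V↔B, N↔N. Complement (AGAKGYGGTHATKANCTTDBTGTRTGCCTGAAYCWNYGGR), then reverse for 5'→3'.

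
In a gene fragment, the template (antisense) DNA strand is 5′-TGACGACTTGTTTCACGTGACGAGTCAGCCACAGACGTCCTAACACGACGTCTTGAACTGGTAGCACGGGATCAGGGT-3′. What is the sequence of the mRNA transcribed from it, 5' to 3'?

5'-ACCCUGAUCCCGUGCUACCAGUUCAAGACGUCGUGUUAGGACGUCUGUGGCUGACUCGUCACGUGAAACAAGUCGUCA-3'

RNA polymerase reads the template 3'→5' and synthesizes mRNA 5'→3' by base-pairing (A→U, T→A, G↔C). The complement of the template is ACTGCTGAACAAAGTGCACTGCTCAGTCGGTGTCTGCAGGATTGTGCTGCAGAACTTGACCATCGTGCCCTAGTCCCA; antiparallel, so 5'→3' the coding strand is ACCCTGATCCCGTGCTACCAGTTCAAGACGTCGTGTTAGGACGTCTGTGGCTGACTCGTCACGTGAAACAAGTCGTCA. Replace T with U for the mRNA.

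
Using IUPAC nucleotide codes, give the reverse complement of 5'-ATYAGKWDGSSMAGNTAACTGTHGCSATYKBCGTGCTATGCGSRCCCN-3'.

5'-NGGGYSCGCATAGCACGVMRATSGCDACAGTTANCTKSSCHWMCTRAT-3'

Standard pairs A↔T, G↔C; ambiguity codes pair R↔Y, M↔K, W↔W, S↔S, B↔V, D↔H, N↔N. Complement (TARTCMWHCSSKTCNATTGACADCGSTARMVGCACGATACGCSYGGGN), then reverse for 5'→3'.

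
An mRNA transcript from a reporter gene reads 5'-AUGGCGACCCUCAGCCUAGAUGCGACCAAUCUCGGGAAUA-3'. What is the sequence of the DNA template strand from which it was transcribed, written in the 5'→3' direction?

5'-TATTCCCGAGATTGGTCGCATCTAGGCTGAGGGTCGCCAT-3'

Replace U with T to get the coding DNA strand: ATGGCGACCCTCAGCCTAGATGCGACCAATCTCGGGAATA. The template strand is its reverse complement (complement TACCGCTGGGAGTCGGATCTACGCTGGTTAGAGCCCTTAT, then reverse).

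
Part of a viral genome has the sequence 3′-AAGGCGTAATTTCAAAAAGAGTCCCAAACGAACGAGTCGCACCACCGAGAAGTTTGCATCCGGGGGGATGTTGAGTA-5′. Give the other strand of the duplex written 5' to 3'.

5'-TTCCGCATTAAAGTTTTTCTCAGGGTTTGCTTGCTCAGCGTGGTGGCTCTTCAAACGTAGGCCCCCCTACAACTCAT-3'

The strand is given 3'→5', so its complement runs 5'→3' in the same left-to-right order: pair each base A↔T, G↔C.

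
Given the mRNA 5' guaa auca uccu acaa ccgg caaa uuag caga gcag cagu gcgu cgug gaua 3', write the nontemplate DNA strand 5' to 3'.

The coding DNA strand has the same 5'→3' sequence as the mRNA with U replaced by T.

5'-GTAAATCATCCTACAACCGGCAAATTAGCAGAGCAGCAGTGCGTCGTGGATA-3'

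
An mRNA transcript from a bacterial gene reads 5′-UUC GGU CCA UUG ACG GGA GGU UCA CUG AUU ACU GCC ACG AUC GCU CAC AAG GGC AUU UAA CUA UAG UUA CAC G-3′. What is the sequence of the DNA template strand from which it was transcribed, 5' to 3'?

Replace U with T to get the coding DNA strand: TTCGGTCCATTGACGGGAGGTTCACTGATTACTGCCACGATCGCTCACAAGGGCATTTAACTATAGTTACACG. The template strand is its reverse complement (complement AAGCCAGGTAACTGCCCTCCAAGTGACTAATGACGGTGCTAGCGAGTGTTCCCGTAAATTGATATCAATGTGC, then reverse).

5'-CGTGTAACTATAGTTAAATGCCCTTGTGAGCGATCGTGGCAGTAATCAGTGAACCTCCCGTCAATGGACCGAA-3'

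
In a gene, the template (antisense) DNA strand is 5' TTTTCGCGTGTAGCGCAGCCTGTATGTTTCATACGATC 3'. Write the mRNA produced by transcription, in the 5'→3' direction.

The mRNA has the sequence of the coding strand (reverse complement of the template) with T→U. Reverse complement of TTTTCGCGTGTAGCGCAGCCTGTATGTTTCATACGATC is GATCGTATGAAACATACAGGCTGCGCTACACGCGAAAA; then T→U.

5'-GAUCGUAUGAAACAUACAGGCUGCGCUACACGCGAAAA-3'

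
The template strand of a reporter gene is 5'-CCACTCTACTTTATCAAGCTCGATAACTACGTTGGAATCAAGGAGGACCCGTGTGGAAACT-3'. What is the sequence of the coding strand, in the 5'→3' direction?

5'-AGTTTCCACACGGGTCCTCCTTGATTCCAACGTAGTTATCGAGCTTGATAAAGTAGAGTGG-3'

The coding strand is complementary and antiparallel to the template: take the complement (A↔T, G↔C) and reverse.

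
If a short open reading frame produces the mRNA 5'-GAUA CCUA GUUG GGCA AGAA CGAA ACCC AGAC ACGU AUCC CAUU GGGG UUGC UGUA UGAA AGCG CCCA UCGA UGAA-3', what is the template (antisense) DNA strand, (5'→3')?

Replace U with T to get the coding DNA strand: GATACCTAGTTGGGCAAGAACGAAACCCAGACACGTATCCCATTGGGGTTGCTGTATGAAAGCGCCCATCGATGAA. The template strand is its reverse complement (complement CTATGGATCAACCCGTTCTTGCTTTGGGTCTGTGCATAGGGTAACCCCAACGACATACTTTCGCGGGTAGCTACTT, then reverse).

5′-TTCATCGATGGGCGCTTTCATACAGCAACCCCAATGGGATACGTGTCTGGGTTTCGTTCTTGCCCAACTAGGTATC-3′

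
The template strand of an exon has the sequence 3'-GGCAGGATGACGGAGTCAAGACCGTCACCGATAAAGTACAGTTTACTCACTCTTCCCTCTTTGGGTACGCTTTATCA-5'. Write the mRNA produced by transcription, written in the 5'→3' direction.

Reading the template 3'→5' as shown, RNA polymerase pairs each base (A→U, T→A, G↔C) to build mRNA 5'→3' directly.

5'-CCGUCCUACUGCCUCAGUUCUGGCAGUGGCUAUUUCAUGUCAAAUGAGUGAGAAGGGAGAAACCCAUGCGAAAUAGU-3'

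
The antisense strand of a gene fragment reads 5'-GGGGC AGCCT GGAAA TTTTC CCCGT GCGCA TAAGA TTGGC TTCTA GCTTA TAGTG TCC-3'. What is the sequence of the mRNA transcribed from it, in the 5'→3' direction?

RNA polymerase reads the template 3'→5' and synthesizes mRNA 5'→3' by base-pairing (A→U, T→A, G↔C). The complement of the template is CCCCGTCGGACCTTTAAAAGGGGCACGCGTATTCTAACCGAAGATCGAATATCACAGG; antiparallel, so 5'→3' the coding strand is GGACACTATAAGCTAGAAGCCAATCTTATGCGCACGGGGAAAATTTCCAGGCTGCCCC. Replace T with U for the mRNA.

5'-GGACACUAUAAGCUAGAAGCCAAUCUUAUGCGCACGGGGAAAAUUUCCAGGCUGCCCC-3'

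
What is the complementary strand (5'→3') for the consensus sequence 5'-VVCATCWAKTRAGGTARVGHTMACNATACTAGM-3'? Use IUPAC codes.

5'-KCTAGTATNGTKADCBYTACCTYAMTWGATGBB-3'

Standard pairs A↔T, G↔C; ambiguity codes pair R↔Y, M↔K, W↔W, H↔D, V↔B, N↔N. Complement (BBGTAGWTMAYTCCATYBCDAKTGNTATGATCK), then reverse for 5'→3'.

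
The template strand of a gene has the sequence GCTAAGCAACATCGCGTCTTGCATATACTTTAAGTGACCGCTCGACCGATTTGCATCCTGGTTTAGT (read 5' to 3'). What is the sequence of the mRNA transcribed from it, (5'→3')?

5'-ACUAAACCAGGAUGCAAAUCGGUCGAGCGGUCACUUAAAGUAUAUGCAAGACGCGAUGUUGCUUAGC-3'

RNA polymerase reads the template 3'→5' and synthesizes mRNA 5'→3' by base-pairing (A→U, T→A, G↔C). The complement of the template is CGATTCGTTGTAGCGCAGAACGTATATGAAATTCACTGGCGAGCTGGCTAAACGTAGGACCAAATCA; antiparallel, so 5'→3' the coding strand is ACTAAACCAGGATGCAAATCGGTCGAGCGGTCACTTAAAGTATATGCAAGACGCGATGTTGCTTAGC. Replace T with U for the mRNA.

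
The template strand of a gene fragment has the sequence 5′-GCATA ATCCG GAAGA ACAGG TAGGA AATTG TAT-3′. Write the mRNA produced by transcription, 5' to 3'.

5'-AUACAAUUUCCUACCUGUUCUUCCGGAUUAUGC-3'

RNA polymerase reads the template 3'→5' and synthesizes mRNA 5'→3' by base-pairing (A→U, T→A, G↔C). The complement of the template is CGTATTAGGCCTTCTTGTCCATCCTTTAACATA; antiparallel, so 5'→3' the coding strand is ATACAATTTCCTACCTGTTCTTCCGGATTATGC. Replace T with U for the mRNA.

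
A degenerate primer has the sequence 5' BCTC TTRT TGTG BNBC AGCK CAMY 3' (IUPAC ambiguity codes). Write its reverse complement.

Standard pairs A↔T, G↔C; ambiguity codes pair R↔Y, M↔K, B↔V, N↔N. Complement (VGAGAAYAACACVNVGTCGMGTKR), then reverse for 5'→3'.

5'-RKTGMGCTGVNVCACAAYAAGAGV-3'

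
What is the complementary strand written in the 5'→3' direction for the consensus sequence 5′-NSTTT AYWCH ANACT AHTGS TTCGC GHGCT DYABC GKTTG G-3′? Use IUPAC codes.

5'-CCAAMCGVTRHAGCDCGCGAASCADTAGTNTDGWRTAAASN-3'

Standard pairs A↔T, G↔C; ambiguity codes pair Y↔R, K↔M, W↔W, S↔S, B↔V, D↔H, N↔N. Complement (NSAAATRWGDTNTGATDACSAAGCGCDCGAHRTVGCMAACC), then reverse for 5'→3'.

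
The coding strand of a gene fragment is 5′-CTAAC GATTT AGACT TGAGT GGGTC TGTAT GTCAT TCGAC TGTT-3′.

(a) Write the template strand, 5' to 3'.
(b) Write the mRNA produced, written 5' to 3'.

(a) The template strand is the reverse complement of the coding strand: complement GATTGCTAAATCTGAACTCACCCAGACATACAGTAAGCTGACAA, then reverse.
(b) mRNA matches the coding strand with T→U.

(a) 5'-AACAGTCGAATGACATACAGACCCACTCAAGTCTAAATCGTTAG-3'
(b) 5'-CUAACGAUUUAGACUUGAGUGGGUCUGUAUGUCAUUCGACUGUU-3'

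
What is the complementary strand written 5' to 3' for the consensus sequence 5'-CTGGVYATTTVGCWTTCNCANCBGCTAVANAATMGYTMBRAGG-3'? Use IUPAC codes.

Standard pairs A↔T, G↔C; ambiguity codes pair R↔Y, M↔K, W↔W, B↔V, N↔N. Complement (GACCBRTAAABCGWAAGNGTNGVCGATBTNTTAKCRAKVYTCC), then reverse for 5'→3'.

5'-CCTYVKARCKATTNTBTAGCVGNTGNGAAWGCBAAATRBCCAG-3'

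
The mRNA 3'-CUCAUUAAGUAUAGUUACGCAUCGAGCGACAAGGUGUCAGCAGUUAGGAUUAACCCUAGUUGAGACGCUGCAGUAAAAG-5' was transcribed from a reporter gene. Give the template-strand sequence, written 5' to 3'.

Written 5'→3' the mRNA is GAAAAUGACGUCGCAGAGUUGAUCCCAAUUAGGAUUGACGACUGUGGAACAGCGAGCUACGCAUUGAUAUGAAUUACUC, so the coding DNA strand is GAAAATGACGTCGCAGAGTTGATCCCAATTAGGATTGACGACTGTGGAACAGCGAGCTACGCATTGATATGAATTACTC. The template is its reverse complement.

5'-GAGTAATTCATATCAATGCGTAGCTCGCTGTTCCACAGTCGTCAATCCTAATTGGGATCAACTCTGCGACGTCATTTTC-3'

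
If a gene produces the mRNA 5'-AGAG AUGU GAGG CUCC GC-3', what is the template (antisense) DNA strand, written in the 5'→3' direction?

5'-GCGGAGCCTCACATCTCT-3'

Replace U with T to get the coding DNA strand: AGAGATGTGAGGCTCCGC. The template strand is its reverse complement (complement TCTCTACACTCCGAGGCG, then reverse).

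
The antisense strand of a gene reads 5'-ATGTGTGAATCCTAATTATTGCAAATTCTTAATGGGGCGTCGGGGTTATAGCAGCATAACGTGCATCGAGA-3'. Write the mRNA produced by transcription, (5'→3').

5'-UCUCGAUGCACGUUAUGCUGCUAUAACCCCGACGCCCCAUUAAGAAUUUGCAAUAAUUAGGAUUCACACAU-3'

The mRNA has the sequence of the coding strand (reverse complement of the template) with T→U. Reverse complement of ATGTGTGAATCCTAATTATTGCAAATTCTTAATGGGGCGTCGGGGTTATAGCAGCATAACGTGCATCGAGA is TCTCGATGCACGTTATGCTGCTATAACCCCGACGCCCCATTAAGAATTTGCAATAATTAGGATTCACACAT; then T→U.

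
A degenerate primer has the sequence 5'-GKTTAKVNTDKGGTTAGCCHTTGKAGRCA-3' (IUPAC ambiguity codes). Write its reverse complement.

5'-TGYCTMCAADGGCTAACCMHANBMTAAMC-3'

Standard pairs A↔T, G↔C; ambiguity codes pair R↔Y, K↔M, D↔H, V↔B, N↔N. Complement (CMAATMBNAHMCCAATCGGDAACMTCYGT), then reverse for 5'→3'.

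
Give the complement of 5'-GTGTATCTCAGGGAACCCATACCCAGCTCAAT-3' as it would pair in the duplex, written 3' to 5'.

Base-pairing A↔T, G↔C gives the complement. The complementary strand is antiparallel, so paired with a 5'→3' strand it runs 3'→5'.

3'-CACATAGAGTCCCTTGGGTATGGGTCGAGTTA-5'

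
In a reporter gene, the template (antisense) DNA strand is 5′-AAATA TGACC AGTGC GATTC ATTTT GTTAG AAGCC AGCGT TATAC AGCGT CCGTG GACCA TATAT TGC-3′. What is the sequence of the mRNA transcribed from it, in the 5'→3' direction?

5'-GCAAUAUAUGGUCCACGGACGCUGUAUAACGCUGGCUUCUAACAAAAUGAAUCGCACUGGUCAUAUUU-3'

The mRNA has the sequence of the coding strand (reverse complement of the template) with T→U. Reverse complement of AAATATGACCAGTGCGATTCATTTTGTTAGAAGCCAGCGTTATACAGCGTCCGTGGACCATATATTGC is GCAATATATGGTCCACGGACGCTGTATAACGCTGGCTTCTAACAAAATGAATCGCACTGGTCATATTT; then T→U.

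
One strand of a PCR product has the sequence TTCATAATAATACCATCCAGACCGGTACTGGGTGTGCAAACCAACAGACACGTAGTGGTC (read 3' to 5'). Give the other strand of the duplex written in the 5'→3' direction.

The strand is given 3'→5', so its complement runs 5'→3' in the same left-to-right order: pair each base A↔T, G↔C.

5'-AAGTATTATTATGGTAGGTCTGGCCATGACCCACACGTTTGGTTGTCTGTGCATCACCAG-3'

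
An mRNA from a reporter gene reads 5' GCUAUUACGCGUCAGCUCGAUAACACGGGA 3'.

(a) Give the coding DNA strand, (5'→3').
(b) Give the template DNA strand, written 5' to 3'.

(a) The coding strand matches the mRNA with U→T.
(b) The template strand is the reverse complement of the coding strand.

(a) 5′-GCTATTACGCGTCAGCTCGATAACACGGGA-3′
(b) 5'-TCCCGTGTTATCGAGCTGACGCGTAATAGC-3'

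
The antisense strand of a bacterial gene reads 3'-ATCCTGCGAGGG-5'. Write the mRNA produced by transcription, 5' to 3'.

Reading the template 3'→5' as shown, RNA polymerase pairs each base (A→U, T→A, G↔C) to build mRNA 5'→3' directly.

5'-UAGGACGCUCCC-3'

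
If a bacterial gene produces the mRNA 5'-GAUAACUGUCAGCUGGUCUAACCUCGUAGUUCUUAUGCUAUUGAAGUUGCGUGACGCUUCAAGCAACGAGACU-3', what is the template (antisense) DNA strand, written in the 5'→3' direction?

5′-AGTCTCGTTGCTTGAAGCGTCACGCAACTTCAATAGCATAAGAACTACGAGGTTAGACCAGCTGACAGTTATC-3′

Replace U with T to get the coding DNA strand: GATAACTGTCAGCTGGTCTAACCTCGTAGTTCTTATGCTATTGAAGTTGCGTGACGCTTCAAGCAACGAGACT. The template strand is its reverse complement (complement CTATTGACAGTCGACCAGATTGGAGCATCAAGAATACGATAACTTCAACGCACTGCGAAGTTCGTTGCTCTGA, then reverse).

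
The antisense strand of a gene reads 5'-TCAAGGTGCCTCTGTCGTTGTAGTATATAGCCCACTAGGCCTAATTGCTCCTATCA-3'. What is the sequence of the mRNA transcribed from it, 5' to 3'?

5′-UGAUAGGAGCAAUUAGGCCUAGUGGGCUAUAUACUACAACGACAGAGGCACCUUGA-3′

The mRNA has the sequence of the coding strand (reverse complement of the template) with T→U. Reverse complement of TCAAGGTGCCTCTGTCGTTGTAGTATATAGCCCACTAGGCCTAATTGCTCCTATCA is TGATAGGAGCAATTAGGCCTAGTGGGCTATATACTACAACGACAGAGGCACCTTGA; then T→U.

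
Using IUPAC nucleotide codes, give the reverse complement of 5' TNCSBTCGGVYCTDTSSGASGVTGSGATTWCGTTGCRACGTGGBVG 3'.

Standard pairs A↔T, G↔C; ambiguity codes pair R↔Y, W↔W, S↔S, B↔V, D↔H, N↔N. Complement (ANGSVAGCCBRGAHASSCTSCBACSCTAAWGCAACGYTGCACCVBC), then reverse for 5'→3'.

5'-CBVCCACGTYGCAACGWAATCSCABCSTCSSAHAGRBCCGAVSGNA-3'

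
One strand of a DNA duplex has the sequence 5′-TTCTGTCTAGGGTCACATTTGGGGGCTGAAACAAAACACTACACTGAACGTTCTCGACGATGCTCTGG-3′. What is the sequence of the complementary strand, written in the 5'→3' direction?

Pairing A↔T and G↔C gives AAGACAGATCCCAGTGTAAACCCCCGACTTTGTTTTGTGATGTGACTTGCAAGAGCTGCTACGAGACC, running 3'→5'. Reverse for the 5'→3' convention.

5'-CCAGAGCATCGTCGAGAACGTTCAGTGTAGTGTTTTGTTTCAGCCCCCAAATGTGACCCTAGACAGAA-3'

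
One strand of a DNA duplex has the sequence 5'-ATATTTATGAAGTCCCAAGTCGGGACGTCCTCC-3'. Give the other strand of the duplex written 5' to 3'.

5′-GGAGGACGTCCCGACTTGGGACTTCATAAATAT-3′

The complement of ATATTTATGAAGTCCCAAGTCGGGACGTCCTCC is TATAAATACTTCAGGGTTCAGCCCTGCAGGAGG (A↔T, G↔C). DNA strands are antiparallel, so the complementary strand runs 3'→5'; reversing gives the 5'→3' form.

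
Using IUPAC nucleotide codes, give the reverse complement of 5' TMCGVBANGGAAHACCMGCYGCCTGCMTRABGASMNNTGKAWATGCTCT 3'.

5'-AGAGCATWTMCANNKSTCVTYAKGCAGGCRGCKGGTDTTCCNTVBCGKA-3'

Standard pairs A↔T, G↔C; ambiguity codes pair R↔Y, M↔K, W↔W, S↔S, B↔V, H↔D, N↔N. Complement (AKGCBVTNCCTTDTGGKCGRCGGACGKAYTVCTSKNNACMTWTACGAGA), then reverse for 5'→3'.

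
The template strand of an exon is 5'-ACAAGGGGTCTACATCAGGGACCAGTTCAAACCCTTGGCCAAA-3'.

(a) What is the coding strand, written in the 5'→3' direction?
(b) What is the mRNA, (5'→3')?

(a) The coding strand is the reverse complement of the template: complement TGTTCCCCAGATGTAGTCCCTGGTCAAGTTTGGGAACCGGTTT, then reverse.
(b) mRNA has the coding-strand sequence with T→U.

(a) 5′-TTTGGCCAAGGGTTTGAACTGGTCCCTGATGTAGACCCCTTGT-3′
(b) 5'-UUUGGCCAAGGGUUUGAACUGGUCCCUGAUGUAGACCCCUUGU-3'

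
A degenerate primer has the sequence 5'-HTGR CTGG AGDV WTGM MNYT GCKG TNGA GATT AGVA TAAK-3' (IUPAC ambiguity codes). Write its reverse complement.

Standard pairs A↔T, G↔C; ambiguity codes pair R↔Y, M↔K, W↔W, D↔H, V↔B, N↔N. Complement (DACYGACCTCHBWACKKNRACGMCANCTCTAATCBTATTM), then reverse for 5'→3'.

5′-MTTATBCTAATCTCNACMGCARNKKCAWBHCTCCAGYCAD-3′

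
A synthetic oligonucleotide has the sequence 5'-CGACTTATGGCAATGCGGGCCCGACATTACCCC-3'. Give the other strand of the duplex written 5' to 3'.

The complement of CGACTTATGGCAATGCGGGCCCGACATTACCCC is GCTGAATACCGTTACGCCCGGGCTGTAATGGGG (A↔T, G↔C). DNA strands are antiparallel, so the complementary strand runs 3'→5'; reversing gives the 5'→3' form.

5′-GGGGTAATGTCGGGCCCGCATTGCCATAAGTCG-3′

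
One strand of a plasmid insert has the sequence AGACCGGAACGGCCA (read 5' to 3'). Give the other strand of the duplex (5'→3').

The complement of AGACCGGAACGGCCA is TCTGGCCTTGCCGGT (A↔T, G↔C). DNA strands are antiparallel, so the complementary strand runs 3'→5'; reversing gives the 5'→3' form.

5'-TGGCCGTTCCGGTCT-3'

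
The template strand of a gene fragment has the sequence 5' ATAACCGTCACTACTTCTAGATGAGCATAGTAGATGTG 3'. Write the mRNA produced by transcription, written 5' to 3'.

The mRNA has the sequence of the coding strand (reverse complement of the template) with T→U. Reverse complement of ATAACCGTCACTACTTCTAGATGAGCATAGTAGATGTG is CACATCTACTATGCTCATCTAGAAGTAGTGACGGTTAT; then T→U.

5'-CACAUCUACUAUGCUCAUCUAGAAGUAGUGACGGUUAU-3'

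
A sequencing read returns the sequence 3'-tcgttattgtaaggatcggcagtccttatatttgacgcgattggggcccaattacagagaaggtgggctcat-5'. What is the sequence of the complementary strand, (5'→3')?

The strand is given 3'→5', so its complement runs 5'→3' in the same left-to-right order: pair each base A↔T, G↔C.

5'-AGCAATAACATTCCTAGCCGTCAGGAATATAAACTGCGCTAACCCCGGGTTAATGTCTCTTCCACCCGAGTA-3'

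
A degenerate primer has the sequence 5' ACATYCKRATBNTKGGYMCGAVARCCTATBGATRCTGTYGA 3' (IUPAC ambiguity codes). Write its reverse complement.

5′-TCRACAGYATCVATAGGYTBTCGKRCCMANVATYMGRATGT-3′

Standard pairs A↔T, G↔C; ambiguity codes pair R↔Y, M↔K, B↔V, N↔N. Complement (TGTARGMYTAVNAMCCRKGCTBTYGGATAVCTAYGACARCT), then reverse for 5'→3'.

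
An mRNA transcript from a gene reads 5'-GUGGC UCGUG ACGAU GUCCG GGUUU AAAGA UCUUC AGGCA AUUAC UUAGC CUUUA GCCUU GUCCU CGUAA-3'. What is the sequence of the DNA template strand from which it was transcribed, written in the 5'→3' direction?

Replace U with T to get the coding DNA strand: GTGGCTCGTGACGATGTCCGGGTTTAAAGATCTTCAGGCAATTACTTAGCCTTTAGCCTTGTCCTCGTAA. The template strand is its reverse complement (complement CACCGAGCACTGCTACAGGCCCAAATTTCTAGAAGTCCGTTAATGAATCGGAAATCGGAACAGGAGCATT, then reverse).

5'-TTACGAGGACAAGGCTAAAGGCTAAGTAATTGCCTGAAGATCTTTAAACCCGGACATCGTCACGAGCCAC-3'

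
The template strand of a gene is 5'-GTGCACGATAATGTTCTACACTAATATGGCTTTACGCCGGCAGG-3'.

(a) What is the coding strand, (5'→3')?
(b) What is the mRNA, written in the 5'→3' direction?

(a) 5'-CCTGCCGGCGTAAAGCCATATTAGTGTAGAACATTATCGTGCAC-3'
(b) 5'-CCUGCCGGCGUAAAGCCAUAUUAGUGUAGAACAUUAUCGUGCAC-3'

(a) The coding strand is the reverse complement of the template: complement CACGTGCTATTACAAGATGTGATTATACCGAAATGCGGCCGTCC, then reverse.
(b) mRNA has the coding-strand sequence with T→U.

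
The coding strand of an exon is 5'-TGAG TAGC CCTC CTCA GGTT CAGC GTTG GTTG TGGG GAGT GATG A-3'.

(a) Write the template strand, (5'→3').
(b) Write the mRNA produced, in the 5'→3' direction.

(a) The template strand is the reverse complement of the coding strand: complement ACTCATCGGGAGGAGTCCAAGTCGCAACCAACACCCCTCACTACT, then reverse.
(b) mRNA matches the coding strand with T→U.

(a) 5'-TCATCACTCCCCACAACCAACGCTGAACCTGAGGAGGGCTACTCA-3'
(b) 5'-UGAGUAGCCCUCCUCAGGUUCAGCGUUGGUUGUGGGGAGUGAUGA-3'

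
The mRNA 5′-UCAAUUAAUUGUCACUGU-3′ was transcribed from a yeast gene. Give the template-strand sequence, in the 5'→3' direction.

5′-ACAGTGACAATTAATTGA-3′

Replace U with T to get the coding DNA strand: TCAATTAATTGTCACTGT. The template strand is its reverse complement (complement AGTTAATTAACAGTGACA, then reverse).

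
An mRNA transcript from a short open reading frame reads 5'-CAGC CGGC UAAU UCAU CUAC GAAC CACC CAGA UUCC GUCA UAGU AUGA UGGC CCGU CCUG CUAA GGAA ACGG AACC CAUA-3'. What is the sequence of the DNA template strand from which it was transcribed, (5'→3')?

Replace U with T to get the coding DNA strand: CAGCCGGCTAATTCATCTACGAACCACCCAGATTCCGTCATAGTATGATGGCCCGTCCTGCTAAGGAAACGGAACCCATA. The template strand is its reverse complement (complement GTCGGCCGATTAAGTAGATGCTTGGTGGGTCTAAGGCAGTATCATACTACCGGGCAGGACGATTCCTTTGCCTTGGGTAT, then reverse).

5'-TATGGGTTCCGTTTCCTTAGCAGGACGGGCCATCATACTATGACGGAATCTGGGTGGTTCGTAGATGAATTAGCCGGCTG-3'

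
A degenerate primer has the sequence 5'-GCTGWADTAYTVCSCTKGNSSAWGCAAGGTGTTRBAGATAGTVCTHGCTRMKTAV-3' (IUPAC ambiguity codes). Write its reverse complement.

Standard pairs A↔T, G↔C; ambiguity codes pair R↔Y, M↔K, W↔W, S↔S, B↔V, D↔H, N↔N. Complement (CGACWTHATRABGSGAMCNSSTWCGTTCCACAAYVTCTATCABGADCGAYKMATB), then reverse for 5'→3'.

5'-BTAMKYAGCDAGBACTATCTVYAACACCTTGCWTSSNCMAGSGBARTAHTWCAGC-3'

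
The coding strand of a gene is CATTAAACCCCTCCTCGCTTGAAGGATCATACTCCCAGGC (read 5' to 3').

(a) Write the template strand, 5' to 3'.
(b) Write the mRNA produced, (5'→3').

(a) The template strand is the reverse complement of the coding strand: complement GTAATTTGGGGAGGAGCGAACTTCCTAGTATGAGGGTCCG, then reverse.
(b) mRNA matches the coding strand with T→U.

(a) 5'-GCCTGGGAGTATGATCCTTCAAGCGAGGAGGGGTTTAATG-3'
(b) 5'-CAUUAAACCCCUCCUCGCUUGAAGGAUCAUACUCCCAGGC-3'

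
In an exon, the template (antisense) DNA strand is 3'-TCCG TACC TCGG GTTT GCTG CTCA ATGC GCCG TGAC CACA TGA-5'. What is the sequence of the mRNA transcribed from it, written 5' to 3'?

Reading the template 3'→5' as shown, RNA polymerase pairs each base (A→U, T→A, G↔C) to build mRNA 5'→3' directly.

5′-AGGCAUGGAGCCCAAACGACGAGUUACGCGGCACUGGUGUACU-3′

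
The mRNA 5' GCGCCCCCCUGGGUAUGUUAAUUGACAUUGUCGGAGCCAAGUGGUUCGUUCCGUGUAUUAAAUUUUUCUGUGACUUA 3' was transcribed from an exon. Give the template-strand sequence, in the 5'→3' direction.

5'-TAAGTCACAGAAAAATTTAATACACGGAACGAACCACTTGGCTCCGACAATGTCAATTAACATACCCAGGGGGGCGC-3'

Replace U with T to get the coding DNA strand: GCGCCCCCCTGGGTATGTTAATTGACATTGTCGGAGCCAAGTGGTTCGTTCCGTGTATTAAATTTTTCTGTGACTTA. The template strand is its reverse complement (complement CGCGGGGGGACCCATACAATTAACTGTAACAGCCTCGGTTCACCAAGCAAGGCACATAATTTAAAAAGACACTGAAT, then reverse).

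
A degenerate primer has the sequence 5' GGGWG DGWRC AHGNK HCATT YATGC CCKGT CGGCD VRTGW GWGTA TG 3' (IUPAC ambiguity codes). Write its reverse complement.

Standard pairs A↔T, G↔C; ambiguity codes pair R↔Y, K↔M, W↔W, D↔H, V↔B, N↔N. Complement (CCCWCHCWYGTDCNMDGTAARTACGGGMCAGCCGHBYACWCWCATAC), then reverse for 5'→3'.

5'-CATACWCWCAYBHGCCGACMGGGCATRAATGDMNCDTGYWCHCWCCC-3'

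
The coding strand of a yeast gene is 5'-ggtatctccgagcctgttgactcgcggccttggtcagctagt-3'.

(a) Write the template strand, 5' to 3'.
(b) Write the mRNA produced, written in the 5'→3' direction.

(a) 5′-ACTAGCTGACCAAGGCCGCGAGTCAACAGGCTCGGAGATACC-3′
(b) 5′-GGUAUCUCCGAGCCUGUUGACUCGCGGCCUUGGUCAGCUAGU-3′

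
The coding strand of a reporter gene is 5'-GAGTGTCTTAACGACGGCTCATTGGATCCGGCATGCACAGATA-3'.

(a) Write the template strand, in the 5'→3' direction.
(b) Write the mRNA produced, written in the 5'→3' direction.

(a) 5'-TATCTGTGCATGCCGGATCCAATGAGCCGTCGTTAAGACACTC-3'
(b) 5'-GAGUGUCUUAACGACGGCUCAUUGGAUCCGGCAUGCACAGAUA-3'

(a) The template strand is the reverse complement of the coding strand: complement CTCACAGAATTGCTGCCGAGTAACCTAGGCCGTACGTGTCTAT, then reverse.
(b) mRNA matches the coding strand with T→U.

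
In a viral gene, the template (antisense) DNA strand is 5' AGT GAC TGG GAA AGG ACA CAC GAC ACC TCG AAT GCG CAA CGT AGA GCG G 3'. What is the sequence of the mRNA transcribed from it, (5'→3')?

RNA polymerase reads the template 3'→5' and synthesizes mRNA 5'→3' by base-pairing (A→U, T→A, G↔C). The complement of the template is TCACTGACCCTTTCCTGTGTGCTGTGGAGCTTACGCGTTGCATCTCGCC; antiparallel, so 5'→3' the coding strand is CCGCTCTACGTTGCGCATTCGAGGTGTCGTGTGTCCTTTCCCAGTCACT. Replace T with U for the mRNA.

5'-CCGCUCUACGUUGCGCAUUCGAGGUGUCGUGUGUCCUUUCCCAGUCACU-3'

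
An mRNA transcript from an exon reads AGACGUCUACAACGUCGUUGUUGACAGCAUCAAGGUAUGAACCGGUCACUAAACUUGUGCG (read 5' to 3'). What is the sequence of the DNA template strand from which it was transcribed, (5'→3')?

Replace U with T to get the coding DNA strand: AGACGTCTACAACGTCGTTGTTGACAGCATCAAGGTATGAACCGGTCACTAAACTTGTGCG. The template strand is its reverse complement (complement TCTGCAGATGTTGCAGCAACAACTGTCGTAGTTCCATACTTGGCCAGTGATTTGAACACGC, then reverse).

5'-CGCACAAGTTTAGTGACCGGTTCATACCTTGATGCTGTCAACAACGACGTTGTAGACGTCT-3'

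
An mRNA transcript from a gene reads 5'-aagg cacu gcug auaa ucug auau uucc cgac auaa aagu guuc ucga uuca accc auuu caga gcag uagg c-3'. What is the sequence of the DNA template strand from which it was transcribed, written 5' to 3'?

5'-GCCTACTGCTCTGAAATGGGTTGAATCGAGAACACTTTTATGTCGGGAAATATCAGATTATCAGCAGTGCCTT-3'

Replace U with T to get the coding DNA strand: AAGGCACTGCTGATAATCTGATATTTCCCGACATAAAAGTGTTCTCGATTCAACCCATTTCAGAGCAGTAGGC. The template strand is its reverse complement (complement TTCCGTGACGACTATTAGACTATAAAGGGCTGTATTTTCACAAGAGCTAAGTTGGGTAAAGTCTCGTCATCCG, then reverse).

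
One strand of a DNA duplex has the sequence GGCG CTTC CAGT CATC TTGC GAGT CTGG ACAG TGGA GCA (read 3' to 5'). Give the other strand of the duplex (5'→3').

5'-CCGCGAAGGTCAGTAGAACGCTCAGACCTGTCACCTCGT-3'

The strand is given 3'→5', so its complement runs 5'→3' in the same left-to-right order: pair each base A↔T, G↔C.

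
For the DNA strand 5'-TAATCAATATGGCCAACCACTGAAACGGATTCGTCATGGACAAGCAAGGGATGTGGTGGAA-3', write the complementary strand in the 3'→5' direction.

Base-pairing A↔T, G↔C gives the complement. The complementary strand is antiparallel, so paired with a 5'→3' strand it runs 3'→5'.

3'-ATTAGTTATACCGGTTGGTGACTTTGCCTAAGCAGTACCTGTTCGTTCCCTACACCACCTT-5'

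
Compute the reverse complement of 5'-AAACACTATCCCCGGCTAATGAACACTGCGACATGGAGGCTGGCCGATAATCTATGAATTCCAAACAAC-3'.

Reading the sequence 3'→5' and pairing each base (A↔T, G↔C) gives the reverse complement directly.

5'-GTTGTTTGGAATTCATAGATTATCGGCCAGCCTCCATGTCGCAGTGTTCATTAGCCGGGGATAGTGTTT-3'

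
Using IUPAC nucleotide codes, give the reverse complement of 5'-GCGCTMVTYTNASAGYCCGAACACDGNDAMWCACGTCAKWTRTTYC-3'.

Standard pairs A↔T, G↔C; ambiguity codes pair R↔Y, M↔K, W↔W, S↔S, D↔H, V↔B, N↔N. Complement (CGCGAKBARANTSTCRGGCTTGTGHCNHTKWGTGCAGTMWAYAARG), then reverse for 5'→3'.

5′-GRAAYAWMTGACGTGWKTHNCHGTGTTCGGRCTSTNARABKAGCGC-3′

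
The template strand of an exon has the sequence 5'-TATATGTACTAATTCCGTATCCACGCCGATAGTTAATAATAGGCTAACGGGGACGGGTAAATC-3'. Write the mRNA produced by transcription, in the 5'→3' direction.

5'-GAUUUACCCGUCCCCGUUAGCCUAUUAUUAACUAUCGGCGUGGAUACGGAAUUAGUACAUAUA-3'

RNA polymerase reads the template 3'→5' and synthesizes mRNA 5'→3' by base-pairing (A→U, T→A, G↔C). The complement of the template is ATATACATGATTAAGGCATAGGTGCGGCTATCAATTATTATCCGATTGCCCCTGCCCATTTAG; antiparallel, so 5'→3' the coding strand is GATTTACCCGTCCCCGTTAGCCTATTATTAACTATCGGCGTGGATACGGAATTAGTACATATA. Replace T with U for the mRNA.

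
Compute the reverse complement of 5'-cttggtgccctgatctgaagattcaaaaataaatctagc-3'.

5'-GCTAGATTTATTTTTGAATCTTCAGATCAGGGCACCAAG-3'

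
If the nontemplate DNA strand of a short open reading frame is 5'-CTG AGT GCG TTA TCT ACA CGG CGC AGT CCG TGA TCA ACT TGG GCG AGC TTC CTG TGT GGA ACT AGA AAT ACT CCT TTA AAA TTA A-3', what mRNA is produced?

5′-CUGAGUGCGUUAUCUACACGGCGCAGUCCGUGAUCAACUUGGGCGAGCUUCCUGUGUGGAACUAGAAAUACUCCUUUAAAAUUAA-3′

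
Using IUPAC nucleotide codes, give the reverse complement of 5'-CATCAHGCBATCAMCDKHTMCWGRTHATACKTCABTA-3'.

5'-TAVTGAMGTATDAYCWGKADMHGKTGATVGCDTGATG-3'

Standard pairs A↔T, G↔C; ambiguity codes pair R↔Y, M↔K, W↔W, B↔V, D↔H. Complement (GTAGTDCGVTAGTKGHMDAKGWCYADTATGMAGTVAT), then reverse for 5'→3'.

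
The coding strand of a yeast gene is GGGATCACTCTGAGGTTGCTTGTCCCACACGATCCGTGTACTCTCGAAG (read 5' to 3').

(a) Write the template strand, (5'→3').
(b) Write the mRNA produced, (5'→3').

(a) 5′-CTTCGAGAGTACACGGATCGTGTGGGACAAGCAACCTCAGAGTGATCCC-3′
(b) 5'-GGGAUCACUCUGAGGUUGCUUGUCCCACACGAUCCGUGUACUCUCGAAG-3'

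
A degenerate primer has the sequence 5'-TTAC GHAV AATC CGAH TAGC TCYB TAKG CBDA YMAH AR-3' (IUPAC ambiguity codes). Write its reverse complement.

5'-YTDTKRTHVGCMTAVRGAGCTADTCGGATTBTDCGTAA-3'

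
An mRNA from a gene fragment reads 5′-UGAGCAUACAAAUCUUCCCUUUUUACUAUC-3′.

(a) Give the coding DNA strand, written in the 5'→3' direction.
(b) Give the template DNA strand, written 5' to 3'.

(a) 5'-TGAGCATACAAATCTTCCCTTTTTACTATC-3'
(b) 5'-GATAGTAAAAAGGGAAGATTTGTATGCTCA-3'

(a) The coding strand matches the mRNA with U→T.
(b) The template strand is the reverse complement of the coding strand.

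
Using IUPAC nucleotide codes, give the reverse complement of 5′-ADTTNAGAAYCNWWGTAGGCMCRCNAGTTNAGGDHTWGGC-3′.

5'-GCCWADHCCTNAACTNGYGKGCCTACWWNGRTTCTNAAHT-3'

Standard pairs A↔T, G↔C; ambiguity codes pair R↔Y, M↔K, W↔W, D↔H, N↔N. Complement (THAANTCTTRGNWWCATCCGKGYGNTCAANTCCHDAWCCG), then reverse for 5'→3'.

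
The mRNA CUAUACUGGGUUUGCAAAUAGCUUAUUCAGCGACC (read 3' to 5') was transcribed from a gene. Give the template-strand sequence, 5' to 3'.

5'-GATATGACCCAAACGTTTATCGAATAAGTCGCTGG-3'

Written 5'→3' the mRNA is CCAGCGACUUAUUCGAUAAACGUUUGGGUCAUAUC, so the coding DNA strand is CCAGCGACTTATTCGATAAACGTTTGGGTCATATC. The template is its reverse complement.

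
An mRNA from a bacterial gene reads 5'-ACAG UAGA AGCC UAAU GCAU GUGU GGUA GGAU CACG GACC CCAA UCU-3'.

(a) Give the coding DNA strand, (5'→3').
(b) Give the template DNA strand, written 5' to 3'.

(a) 5'-ACAGTAGAAGCCTAATGCATGTGTGGTAGGATCACGGACCCCAATCT-3'
(b) 5'-AGATTGGGGTCCGTGATCCTACCACACATGCATTAGGCTTCTACTGT-3'

(a) The coding strand matches the mRNA with U→T.
(b) The template strand is the reverse complement of the coding strand.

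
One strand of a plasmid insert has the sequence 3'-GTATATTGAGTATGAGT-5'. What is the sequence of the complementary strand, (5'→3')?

5'-CATATAACTCATACTCA-3'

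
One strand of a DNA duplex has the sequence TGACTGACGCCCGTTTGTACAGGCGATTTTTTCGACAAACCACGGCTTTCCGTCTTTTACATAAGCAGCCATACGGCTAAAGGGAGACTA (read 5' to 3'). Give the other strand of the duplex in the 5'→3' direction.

Pairing A↔T and G↔C gives ACTGACTGCGGGCAAACATGTCCGCTAAAAAAGCTGTTTGGTGCCGAAAGGCAGAAAATGTATTCGTCGGTATGCCGATTTCCCTCTGAT, running 3'→5'. Reverse for the 5'→3' convention.

5'-TAGTCTCCCTTTAGCCGTATGGCTGCTTATGTAAAAGACGGAAAGCCGTGGTTTGTCGAAAAAATCGCCTGTACAAACGGGCGTCAGTCA-3'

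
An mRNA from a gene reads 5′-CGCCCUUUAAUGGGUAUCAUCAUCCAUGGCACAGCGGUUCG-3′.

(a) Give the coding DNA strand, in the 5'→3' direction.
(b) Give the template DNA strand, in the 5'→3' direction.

(a) The coding strand matches the mRNA with U→T.
(b) The template strand is the reverse complement of the coding strand.

(a) 5′-CGCCCTTTAATGGGTATCATCATCCATGGCACAGCGGTTCG-3′
(b) 5'-CGAACCGCTGTGCCATGGATGATGATACCCATTAAAGGGCG-3'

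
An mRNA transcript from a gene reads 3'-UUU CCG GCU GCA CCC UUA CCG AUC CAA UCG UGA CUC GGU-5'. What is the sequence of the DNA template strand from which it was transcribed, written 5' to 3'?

5′-AAAGGCCGACGTGGGAATGGCTAGGTTAGCACTGAGCCA-3′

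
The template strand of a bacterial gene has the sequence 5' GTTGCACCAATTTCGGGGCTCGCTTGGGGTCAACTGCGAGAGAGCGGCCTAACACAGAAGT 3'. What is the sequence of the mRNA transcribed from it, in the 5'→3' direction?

RNA polymerase reads the template 3'→5' and synthesizes mRNA 5'→3' by base-pairing (A→U, T→A, G↔C). The complement of the template is CAACGTGGTTAAAGCCCCGAGCGAACCCCAGTTGACGCTCTCTCGCCGGATTGTGTCTTCA; antiparallel, so 5'→3' the coding strand is ACTTCTGTGTTAGGCCGCTCTCTCGCAGTTGACCCCAAGCGAGCCCCGAAATTGGTGCAAC. Replace T with U for the mRNA.

5'-ACUUCUGUGUUAGGCCGCUCUCUCGCAGUUGACCCCAAGCGAGCCCCGAAAUUGGUGCAAC-3'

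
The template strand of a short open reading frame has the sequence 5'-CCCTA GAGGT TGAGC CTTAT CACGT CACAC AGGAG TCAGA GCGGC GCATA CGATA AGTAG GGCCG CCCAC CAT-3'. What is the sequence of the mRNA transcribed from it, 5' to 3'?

5'-AUGGUGGGCGGCCCUACUUAUCGUAUGCGCCGCUCUGACUCCUGUGUGACGUGAUAAGGCUCAACCUCUAGGG-3'

RNA polymerase reads the template 3'→5' and synthesizes mRNA 5'→3' by base-pairing (A→U, T→A, G↔C). The complement of the template is GGGATCTCCAACTCGGAATAGTGCAGTGTGTCCTCAGTCTCGCCGCGTATGCTATTCATCCCGGCGGGTGGTA; antiparallel, so 5'→3' the coding strand is ATGGTGGGCGGCCCTACTTATCGTATGCGCCGCTCTGACTCCTGTGTGACGTGATAAGGCTCAACCTCTAGGG. Replace T with U for the mRNA.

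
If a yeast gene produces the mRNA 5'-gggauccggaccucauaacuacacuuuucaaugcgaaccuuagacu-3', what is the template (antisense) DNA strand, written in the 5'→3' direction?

5′-AGTCTAAGGTTCGCATTGAAAAGTGTAGTTATGAGGTCCGGATCCC-3′

Replace U with T to get the coding DNA strand: GGGATCCGGACCTCATAACTACACTTTTCAATGCGAACCTTAGACT. The template strand is its reverse complement (complement CCCTAGGCCTGGAGTATTGATGTGAAAAGTTACGCTTGGAATCTGA, then reverse).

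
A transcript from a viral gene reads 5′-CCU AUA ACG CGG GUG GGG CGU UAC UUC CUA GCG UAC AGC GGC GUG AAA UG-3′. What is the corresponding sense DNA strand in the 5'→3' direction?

The coding DNA strand has the same 5'→3' sequence as the mRNA with U replaced by T.

5'-CCTATAACGCGGGTGGGGCGTTACTTCCTAGCGTACAGCGGCGTGAAATG-3'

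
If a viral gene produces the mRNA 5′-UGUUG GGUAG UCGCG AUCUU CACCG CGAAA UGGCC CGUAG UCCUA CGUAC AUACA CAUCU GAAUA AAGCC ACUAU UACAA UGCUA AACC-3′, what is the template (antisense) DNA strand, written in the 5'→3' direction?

Replace U with T to get the coding DNA strand: TGTTGGGTAGTCGCGATCTTCACCGCGAAATGGCCCGTAGTCCTACGTACATACACATCTGAATAAAGCCACTATTACAATGCTAAACC. The template strand is its reverse complement (complement ACAACCCATCAGCGCTAGAAGTGGCGCTTTACCGGGCATCAGGATGCATGTATGTGTAGACTTATTTCGGTGATAATGTTACGATTTGG, then reverse).

5′-GGTTTAGCATTGTAATAGTGGCTTTATTCAGATGTGTATGTACGTAGGACTACGGGCCATTTCGCGGTGAAGATCGCGACTACCCAACA-3′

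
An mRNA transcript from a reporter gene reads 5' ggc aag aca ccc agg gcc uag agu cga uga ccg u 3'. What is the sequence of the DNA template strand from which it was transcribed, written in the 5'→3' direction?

5'-ACGGTCATCGACTCTAGGCCCTGGGTGTCTTGCC-3'

Replace U with T to get the coding DNA strand: GGCAAGACACCCAGGGCCTAGAGTCGATGACCGT. The template strand is its reverse complement (complement CCGTTCTGTGGGTCCCGGATCTCAGCTACTGGCA, then reverse).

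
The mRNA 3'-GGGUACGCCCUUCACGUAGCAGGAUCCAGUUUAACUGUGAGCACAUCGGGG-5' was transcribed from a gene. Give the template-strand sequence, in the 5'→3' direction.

5'-CCCATGCGGGAAGTGCATCGTCCTAGGTCAAATTGACACTCGTGTAGCCCC-3'

Written 5'→3' the mRNA is GGGGCUACACGAGUGUCAAUUUGACCUAGGACGAUGCACUUCCCGCAUGGG, so the coding DNA strand is GGGGCTACACGAGTGTCAATTTGACCTAGGACGATGCACTTCCCGCATGGG. The template is its reverse complement.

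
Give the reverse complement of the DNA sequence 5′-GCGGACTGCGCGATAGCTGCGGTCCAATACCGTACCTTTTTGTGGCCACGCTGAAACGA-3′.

5'-TCGTTTCAGCGTGGCCACAAAAAGGTACGGTATTGGACCGCAGCTATCGCGCAGTCCGC-3'

Complement each base (A↔T, G↔C): CGCCTGACGCGCTATCGACGCCAGGTTATGGCATGGAAAAACACCGGTGCGACTTTGCT. Then reverse.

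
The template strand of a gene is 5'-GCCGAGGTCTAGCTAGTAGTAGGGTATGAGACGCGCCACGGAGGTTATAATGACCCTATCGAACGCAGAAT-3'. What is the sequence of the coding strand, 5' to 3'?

The coding strand is complementary and antiparallel to the template: take the complement (A↔T, G↔C) and reverse.

5′-ATTCTGCGTTCGATAGGGTCATTATAACCTCCGTGGCGCGTCTCATACCCTACTACTAGCTAGACCTCGGC-3′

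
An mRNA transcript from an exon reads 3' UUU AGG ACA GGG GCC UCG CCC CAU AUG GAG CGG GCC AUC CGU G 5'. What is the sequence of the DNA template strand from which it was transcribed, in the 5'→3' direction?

Written 5'→3' the mRNA is GUGCCUACCGGGCGAGGUAUACCCCGCUCCGGGGACAGGAUUU, so the coding DNA strand is GTGCCTACCGGGCGAGGTATACCCCGCTCCGGGGACAGGATTT. The template is its reverse complement.

5'-AAATCCTGTCCCCGGAGCGGGGTATACCTCGCCCGGTAGGCAC-3'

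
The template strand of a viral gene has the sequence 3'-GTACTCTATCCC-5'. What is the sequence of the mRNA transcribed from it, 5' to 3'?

5′-CAUGAGAUAGGG-3′

Reading the template 3'→5' as shown, RNA polymerase pairs each base (A→U, T→A, G↔C) to build mRNA 5'→3' directly.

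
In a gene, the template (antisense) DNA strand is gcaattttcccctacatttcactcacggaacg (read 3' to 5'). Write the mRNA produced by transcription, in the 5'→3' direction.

5'-CGUUAAAAGGGGAUGUAAAGUGAGUGCCUUGC-3'

Reading the template 3'→5' as shown, RNA polymerase pairs each base (A→U, T→A, G↔C) to build mRNA 5'→3' directly.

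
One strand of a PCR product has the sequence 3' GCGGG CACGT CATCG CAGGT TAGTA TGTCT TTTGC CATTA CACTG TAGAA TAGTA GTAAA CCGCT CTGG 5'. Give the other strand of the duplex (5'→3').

5′-CGCCCGTGCAGTAGCGTCCAATCATACAGAAAACGGTAATGTGACATCTTATCATCATTTGGCGAGACC-3′

The strand is given 3'→5', so its complement runs 5'→3' in the same left-to-right order: pair each base A↔T, G↔C.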